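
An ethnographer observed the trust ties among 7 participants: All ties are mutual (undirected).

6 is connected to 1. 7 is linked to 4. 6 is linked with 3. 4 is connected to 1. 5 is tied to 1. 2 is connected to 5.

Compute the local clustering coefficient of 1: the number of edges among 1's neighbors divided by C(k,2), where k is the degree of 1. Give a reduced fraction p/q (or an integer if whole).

1's neighbors: 4, 5, and 6 (k = 3).
Possible neighbor pairs: C(3,2) = 3. Edges among them: none → e = 0.
Clustering(1) = 0/3 = 0.

0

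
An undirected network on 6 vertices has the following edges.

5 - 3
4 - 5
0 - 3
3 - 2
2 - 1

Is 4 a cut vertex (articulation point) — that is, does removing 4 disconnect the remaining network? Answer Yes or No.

Even without 4, every remaining node can still reach every other (the residual graph is connected), so 4 is not a cut vertex.

No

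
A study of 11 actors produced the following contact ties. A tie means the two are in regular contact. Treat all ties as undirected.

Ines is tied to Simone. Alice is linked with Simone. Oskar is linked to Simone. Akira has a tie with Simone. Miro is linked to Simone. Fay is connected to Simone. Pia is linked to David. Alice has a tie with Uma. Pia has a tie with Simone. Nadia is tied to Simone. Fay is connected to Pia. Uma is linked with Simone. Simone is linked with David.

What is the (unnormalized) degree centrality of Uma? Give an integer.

2

Uma is directly tied to Alice and Simone. That is 2 neighbors, so the degree of Uma is 2.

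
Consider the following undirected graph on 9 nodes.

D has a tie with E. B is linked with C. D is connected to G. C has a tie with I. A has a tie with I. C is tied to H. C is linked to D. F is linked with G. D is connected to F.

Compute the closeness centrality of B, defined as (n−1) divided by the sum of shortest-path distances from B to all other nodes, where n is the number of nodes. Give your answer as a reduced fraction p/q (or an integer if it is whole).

Distances from B: A:3, C:1, D:2, E:3, F:3, G:3, H:2, I:2. Sum = 19.
n = 9, so closeness = 8/19.

8/19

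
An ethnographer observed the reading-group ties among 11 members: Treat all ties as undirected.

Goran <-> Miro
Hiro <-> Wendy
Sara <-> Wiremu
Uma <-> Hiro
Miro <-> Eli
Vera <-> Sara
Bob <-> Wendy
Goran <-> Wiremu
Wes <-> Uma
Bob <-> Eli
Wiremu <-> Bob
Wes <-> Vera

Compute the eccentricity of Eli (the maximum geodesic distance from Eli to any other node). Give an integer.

Distances from Eli: Bob:1, Goran:2, Hiro:3, Miro:1, Sara:3, Uma:4, Vera:4, Wendy:2, Wes:5, Wiremu:2.
The largest is 5 (to Wes), so the eccentricity of Eli is 5.

5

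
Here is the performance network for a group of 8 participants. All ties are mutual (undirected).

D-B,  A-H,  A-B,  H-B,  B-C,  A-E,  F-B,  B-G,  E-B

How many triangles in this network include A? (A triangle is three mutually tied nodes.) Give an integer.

2

A's neighbors: B, E, and H.
Neighbor pairs that are themselves tied: A–B–E; A–B–H. Each forms one triangle with A, for 2 in total.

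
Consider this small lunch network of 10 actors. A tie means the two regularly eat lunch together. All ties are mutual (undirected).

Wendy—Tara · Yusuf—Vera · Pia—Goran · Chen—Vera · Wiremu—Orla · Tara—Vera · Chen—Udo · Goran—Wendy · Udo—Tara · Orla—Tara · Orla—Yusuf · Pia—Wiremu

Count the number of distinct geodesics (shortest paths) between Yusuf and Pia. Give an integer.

1

The shortest distance is 3, and the only length-3 path is Yusuf–Orla–Wiremu–Pia. So there is exactly 1 shortest path.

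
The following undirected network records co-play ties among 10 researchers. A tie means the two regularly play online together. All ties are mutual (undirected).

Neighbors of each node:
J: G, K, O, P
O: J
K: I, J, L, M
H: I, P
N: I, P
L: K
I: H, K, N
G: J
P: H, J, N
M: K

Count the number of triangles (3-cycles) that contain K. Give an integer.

K's neighbors are I, J, L, and M, but none of them are tied to each other, so no triangle contains K.

0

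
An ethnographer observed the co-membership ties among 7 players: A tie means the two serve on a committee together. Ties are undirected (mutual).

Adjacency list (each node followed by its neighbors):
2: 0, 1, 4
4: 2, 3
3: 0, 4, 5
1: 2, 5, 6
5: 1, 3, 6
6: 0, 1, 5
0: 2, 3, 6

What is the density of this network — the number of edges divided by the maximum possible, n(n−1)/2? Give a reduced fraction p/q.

There are 10 edges and 7 nodes, so the maximum possible is C(7,2) = 21.
Density = 10/21.

10/21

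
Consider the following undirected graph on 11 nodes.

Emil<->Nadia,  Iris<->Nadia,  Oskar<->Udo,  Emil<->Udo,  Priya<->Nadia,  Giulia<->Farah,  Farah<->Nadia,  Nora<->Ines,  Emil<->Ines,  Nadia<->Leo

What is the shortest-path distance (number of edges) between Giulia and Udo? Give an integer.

One shortest route is Giulia – Farah – Nadia – Emil – Udo, which uses 4 edges, and at distance 3 from Giulia we only reach {Emil, Iris, Leo, Priya}, which does not include Udo. So d(Giulia,Udo) = 4.

4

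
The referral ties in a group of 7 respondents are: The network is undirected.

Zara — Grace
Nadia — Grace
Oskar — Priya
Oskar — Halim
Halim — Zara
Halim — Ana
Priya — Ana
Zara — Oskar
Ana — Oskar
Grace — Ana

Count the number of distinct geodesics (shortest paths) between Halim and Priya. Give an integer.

2

The shortest distance is 2. The length-2 paths are: Halim–Ana–Priya; Halim–Oskar–Priya.
That gives 2 distinct shortest paths.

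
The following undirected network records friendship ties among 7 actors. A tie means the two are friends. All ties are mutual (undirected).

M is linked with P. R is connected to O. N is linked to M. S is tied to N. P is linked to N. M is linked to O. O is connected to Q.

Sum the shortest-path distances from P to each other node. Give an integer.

12

Distances from P: M:1, N:1, O:2, Q:3, R:3, S:2.
Sum = 1 + 1 + 2 + 3 + 3 + 2 = 12.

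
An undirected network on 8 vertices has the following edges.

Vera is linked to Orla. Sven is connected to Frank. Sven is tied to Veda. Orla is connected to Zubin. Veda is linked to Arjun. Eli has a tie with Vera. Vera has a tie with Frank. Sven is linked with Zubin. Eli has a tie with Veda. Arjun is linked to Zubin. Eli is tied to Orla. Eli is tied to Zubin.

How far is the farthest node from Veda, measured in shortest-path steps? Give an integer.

2

Distances from Veda: Arjun:1, Eli:1, Frank:2, Orla:2, Sven:1, Vera:2, Zubin:2.
The largest is 2 (to Zubin, Frank, Orla, and Vera), so the eccentricity of Veda is 2.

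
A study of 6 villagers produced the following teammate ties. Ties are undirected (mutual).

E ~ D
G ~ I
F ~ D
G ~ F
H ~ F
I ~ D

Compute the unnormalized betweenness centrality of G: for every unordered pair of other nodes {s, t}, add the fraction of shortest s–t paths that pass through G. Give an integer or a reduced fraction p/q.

1

Pairs whose geodesics pass through G — F–I: 1/2; I–H: 1/2.
All other pairs contribute 0.
Summing the contributions gives betweenness(G) = 1.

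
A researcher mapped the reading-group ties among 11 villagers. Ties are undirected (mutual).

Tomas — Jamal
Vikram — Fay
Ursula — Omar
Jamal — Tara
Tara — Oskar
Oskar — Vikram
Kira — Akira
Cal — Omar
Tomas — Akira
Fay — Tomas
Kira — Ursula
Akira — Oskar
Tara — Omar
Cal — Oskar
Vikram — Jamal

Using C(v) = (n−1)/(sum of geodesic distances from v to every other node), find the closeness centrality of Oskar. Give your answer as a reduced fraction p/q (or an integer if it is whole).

Distances from Oskar: Akira:1, Cal:1, Fay:2, Jamal:2, Kira:2, Omar:2, Tara:1, Tomas:2, Ursula:3, Vikram:1. Sum = 17.
n = 11, so closeness = 10/17.

10/17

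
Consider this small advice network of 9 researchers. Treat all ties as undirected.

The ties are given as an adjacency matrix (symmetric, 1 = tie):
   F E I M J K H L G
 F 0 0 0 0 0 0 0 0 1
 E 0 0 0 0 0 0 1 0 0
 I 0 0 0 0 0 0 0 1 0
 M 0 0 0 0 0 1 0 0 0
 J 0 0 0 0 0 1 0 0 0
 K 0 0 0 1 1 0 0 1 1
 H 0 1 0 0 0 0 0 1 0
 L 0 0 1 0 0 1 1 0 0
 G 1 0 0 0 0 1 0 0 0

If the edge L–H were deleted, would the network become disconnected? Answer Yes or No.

Yes

Without the L–H edge there is no alternate route between L and H, so the network disconnects. It is a bridge.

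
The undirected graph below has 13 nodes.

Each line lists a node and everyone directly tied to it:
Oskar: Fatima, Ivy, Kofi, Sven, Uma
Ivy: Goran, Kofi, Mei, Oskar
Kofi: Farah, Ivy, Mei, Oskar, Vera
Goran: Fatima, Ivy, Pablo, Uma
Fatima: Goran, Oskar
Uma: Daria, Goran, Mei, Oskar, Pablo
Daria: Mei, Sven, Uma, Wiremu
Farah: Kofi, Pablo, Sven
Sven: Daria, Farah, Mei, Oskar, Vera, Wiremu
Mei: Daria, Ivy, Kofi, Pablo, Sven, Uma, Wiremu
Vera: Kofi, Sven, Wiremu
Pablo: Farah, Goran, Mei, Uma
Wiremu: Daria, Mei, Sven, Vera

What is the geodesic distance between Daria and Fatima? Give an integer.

3

One shortest route is Daria – Uma – Oskar – Fatima, which uses 3 edges, and at distance 2 from Daria we only reach {Farah, Goran, Ivy, Kofi, Oskar, Pablo, Vera}, which does not include Fatima. So d(Daria,Fatima) = 3.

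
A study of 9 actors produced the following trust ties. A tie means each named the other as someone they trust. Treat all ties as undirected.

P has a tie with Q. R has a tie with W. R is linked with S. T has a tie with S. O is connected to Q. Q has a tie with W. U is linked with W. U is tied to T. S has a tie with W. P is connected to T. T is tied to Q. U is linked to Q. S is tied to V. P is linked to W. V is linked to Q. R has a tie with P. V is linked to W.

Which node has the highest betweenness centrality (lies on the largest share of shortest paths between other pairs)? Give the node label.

Unnormalized betweenness of each node: O:0, P:7/4, Q:109/12, R:1/3, S:7/4, T:11/6, U:1/4, V:2/3, W:16/3.
Q has the largest value, 109/12, making it the main broker — the node through which the most shortest paths run.

Q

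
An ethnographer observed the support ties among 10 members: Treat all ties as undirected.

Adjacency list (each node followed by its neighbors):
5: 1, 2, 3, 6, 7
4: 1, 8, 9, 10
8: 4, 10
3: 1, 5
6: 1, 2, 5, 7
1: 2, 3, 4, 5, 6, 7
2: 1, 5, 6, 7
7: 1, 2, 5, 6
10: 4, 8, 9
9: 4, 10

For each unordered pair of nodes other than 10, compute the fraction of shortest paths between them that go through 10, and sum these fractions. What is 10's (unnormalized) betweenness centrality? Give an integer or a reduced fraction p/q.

Pairs whose geodesics pass through 10 — 8–9: 1/2.
All other pairs contribute 0.
Summing the contributions gives betweenness(10) = 1/2.

1/2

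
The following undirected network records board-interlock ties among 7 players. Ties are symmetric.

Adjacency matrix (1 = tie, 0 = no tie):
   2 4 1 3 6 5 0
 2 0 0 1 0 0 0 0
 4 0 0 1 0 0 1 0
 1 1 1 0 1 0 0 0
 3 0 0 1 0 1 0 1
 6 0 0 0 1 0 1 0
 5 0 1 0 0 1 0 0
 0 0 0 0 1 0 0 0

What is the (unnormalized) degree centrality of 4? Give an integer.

4 is directly tied to 1 and 5. That is 2 neighbors, so the degree of 4 is 2.

2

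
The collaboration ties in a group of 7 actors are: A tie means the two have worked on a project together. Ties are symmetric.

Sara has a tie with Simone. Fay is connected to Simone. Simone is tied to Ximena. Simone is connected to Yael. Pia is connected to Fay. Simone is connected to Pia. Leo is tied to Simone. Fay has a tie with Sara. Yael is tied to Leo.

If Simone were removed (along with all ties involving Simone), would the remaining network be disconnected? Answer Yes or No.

Removing Simone leaves {Leo and Yael} with no path to {Fay, Pia, and Sara}, so the network splits into 3 components. Simone is a cut vertex.

Yes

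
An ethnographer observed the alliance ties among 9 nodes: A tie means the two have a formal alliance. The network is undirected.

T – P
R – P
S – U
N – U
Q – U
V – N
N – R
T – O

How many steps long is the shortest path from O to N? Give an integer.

4

One shortest route is O – T – P – R – N, which uses 4 edges, and at distance 3 from O we only reach {R}, which does not include N. So d(O,N) = 4.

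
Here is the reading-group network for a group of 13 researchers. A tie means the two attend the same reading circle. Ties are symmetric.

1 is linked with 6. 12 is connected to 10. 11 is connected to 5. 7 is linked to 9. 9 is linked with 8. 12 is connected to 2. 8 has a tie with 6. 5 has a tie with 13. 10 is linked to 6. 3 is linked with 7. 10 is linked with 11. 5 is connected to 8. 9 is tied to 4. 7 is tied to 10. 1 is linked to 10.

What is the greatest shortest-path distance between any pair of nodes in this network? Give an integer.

Eccentricity of each node (its greatest distance to any other): 1:4, 2:5, 3:5, 4:5, 5:4, 6:3, 7:4, 8:4, 9:4, 10:3, 11:4, 12:4, 13:5.
The maximum eccentricity is 5, realized for instance by the pair 4–2 via 4 – 9 – 7 – 10 – 12 – 2. So the diameter is 5.

5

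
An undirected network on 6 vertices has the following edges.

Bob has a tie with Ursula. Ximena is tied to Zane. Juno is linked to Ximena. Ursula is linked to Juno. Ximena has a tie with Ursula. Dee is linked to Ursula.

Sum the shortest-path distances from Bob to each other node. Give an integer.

Distances from Bob: Dee:2, Juno:2, Ursula:1, Ximena:2, Zane:3.
Sum = 2 + 2 + 1 + 2 + 3 = 10.

10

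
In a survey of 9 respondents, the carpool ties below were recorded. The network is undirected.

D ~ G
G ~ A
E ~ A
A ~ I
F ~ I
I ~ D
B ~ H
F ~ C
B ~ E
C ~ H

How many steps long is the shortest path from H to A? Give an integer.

One shortest route is H – B – E – A, which uses 3 edges, and at distance 2 from H we only reach {E, F}, which does not include A. So d(H,A) = 3.

3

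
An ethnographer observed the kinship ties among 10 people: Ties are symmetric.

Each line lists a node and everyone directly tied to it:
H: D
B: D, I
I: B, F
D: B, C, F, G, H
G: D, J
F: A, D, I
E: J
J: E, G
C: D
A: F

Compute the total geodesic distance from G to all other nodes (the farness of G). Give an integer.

18

Distances from G: A:3, B:2, C:2, D:1, E:2, F:2, H:2, I:3, J:1.
Sum = 3 + 2 + 2 + 1 + 2 + 2 + 2 + 3 + 1 = 18.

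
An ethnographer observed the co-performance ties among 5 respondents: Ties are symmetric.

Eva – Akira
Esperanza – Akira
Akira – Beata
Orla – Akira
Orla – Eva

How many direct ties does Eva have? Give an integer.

Eva is directly tied to Akira and Orla. That is 2 neighbors, so the degree of Eva is 2.

2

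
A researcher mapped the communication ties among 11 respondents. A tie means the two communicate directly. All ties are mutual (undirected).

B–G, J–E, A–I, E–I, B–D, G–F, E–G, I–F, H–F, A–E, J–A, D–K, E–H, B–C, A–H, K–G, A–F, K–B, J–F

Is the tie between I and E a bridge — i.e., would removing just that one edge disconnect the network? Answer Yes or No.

Even without that edge, I still reaches E via I – A – E, so the network stays connected. Not a bridge.

No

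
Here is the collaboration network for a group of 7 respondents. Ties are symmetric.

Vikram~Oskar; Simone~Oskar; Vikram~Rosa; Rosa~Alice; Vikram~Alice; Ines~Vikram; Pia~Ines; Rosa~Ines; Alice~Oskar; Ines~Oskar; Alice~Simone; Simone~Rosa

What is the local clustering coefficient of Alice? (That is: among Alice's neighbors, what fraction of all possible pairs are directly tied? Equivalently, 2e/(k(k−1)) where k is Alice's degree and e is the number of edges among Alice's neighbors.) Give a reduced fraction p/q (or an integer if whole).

Alice's neighbors: Oskar, Rosa, Simone, and Vikram (k = 4).
Possible neighbor pairs: C(4,2) = 6. Edges among them: Oskar–Simone, Oskar–Vikram, Rosa–Simone, Rosa–Vikram → e = 4.
Clustering(Alice) = 4/6 = 2/3.

2/3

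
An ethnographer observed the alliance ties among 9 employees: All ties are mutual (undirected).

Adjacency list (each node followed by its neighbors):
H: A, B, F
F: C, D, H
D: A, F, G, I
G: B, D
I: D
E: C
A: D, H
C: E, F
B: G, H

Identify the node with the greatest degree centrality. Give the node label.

D

Degrees — A:2, B:2, C:2, D:4, E:1, F:3, G:2, H:3, I:1.
The maximum is 4, attained only by D.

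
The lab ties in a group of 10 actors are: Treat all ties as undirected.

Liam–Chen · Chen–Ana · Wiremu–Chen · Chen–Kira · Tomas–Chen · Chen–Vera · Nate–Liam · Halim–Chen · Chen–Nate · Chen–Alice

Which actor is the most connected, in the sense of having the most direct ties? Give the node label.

Chen

Degrees — Alice:1, Ana:1, Chen:9, Halim:1, Kira:1, Liam:2, Nate:2, Tomas:1, Vera:1, Wiremu:1.
The maximum is 9, attained only by Chen.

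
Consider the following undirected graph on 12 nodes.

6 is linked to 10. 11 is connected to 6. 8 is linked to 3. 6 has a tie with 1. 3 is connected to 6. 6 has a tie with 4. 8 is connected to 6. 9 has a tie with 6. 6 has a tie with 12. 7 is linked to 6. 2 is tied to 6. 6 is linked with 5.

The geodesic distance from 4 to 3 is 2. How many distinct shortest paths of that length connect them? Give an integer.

1

The shortest distance is 2, and the only length-2 path is 4–6–3. So there is exactly 1 shortest path.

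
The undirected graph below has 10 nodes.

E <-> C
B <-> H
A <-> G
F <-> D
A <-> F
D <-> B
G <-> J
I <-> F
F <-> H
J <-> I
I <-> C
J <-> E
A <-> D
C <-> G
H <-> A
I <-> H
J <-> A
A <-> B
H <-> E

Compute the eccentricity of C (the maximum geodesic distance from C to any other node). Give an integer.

3

Distances from C: A:2, B:3, D:3, E:1, F:2, G:1, H:2, I:1, J:2.
The largest is 3 (to B and D), so the eccentricity of C is 3.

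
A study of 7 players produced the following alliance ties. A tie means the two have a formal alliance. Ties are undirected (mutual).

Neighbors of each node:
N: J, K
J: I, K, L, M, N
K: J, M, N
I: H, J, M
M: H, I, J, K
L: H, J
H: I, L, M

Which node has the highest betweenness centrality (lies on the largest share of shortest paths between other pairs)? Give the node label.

J

Unnormalized betweenness of each node: H:1, I:7/12, J:23/4, K:3/4, L:7/12, M:7/3, N:0.
J has the largest value, 23/4, making it the main broker — the node through which the most shortest paths run.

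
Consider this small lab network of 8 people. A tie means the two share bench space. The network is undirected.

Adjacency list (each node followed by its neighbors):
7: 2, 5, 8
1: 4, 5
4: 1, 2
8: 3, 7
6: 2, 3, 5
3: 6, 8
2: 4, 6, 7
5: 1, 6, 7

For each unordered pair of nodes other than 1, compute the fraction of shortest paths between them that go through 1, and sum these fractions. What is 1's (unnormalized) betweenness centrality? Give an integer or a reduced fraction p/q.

Pairs whose geodesics pass through 1 — 5–4: 1.
All other pairs contribute 0.
Summing the contributions gives betweenness(1) = 1.

1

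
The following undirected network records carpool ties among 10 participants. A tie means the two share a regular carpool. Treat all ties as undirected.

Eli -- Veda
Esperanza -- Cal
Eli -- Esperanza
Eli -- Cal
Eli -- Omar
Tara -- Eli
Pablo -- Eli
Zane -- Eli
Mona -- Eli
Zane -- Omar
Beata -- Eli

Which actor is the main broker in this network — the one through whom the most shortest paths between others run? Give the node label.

Unnormalized betweenness of each node: Beata:0, Cal:0, Eli:34, Esperanza:0, Mona:0, Omar:0, Pablo:0, Tara:0, Veda:0, Zane:0.
Eli has the largest value, 34, making it the main broker — the node through which the most shortest paths run.

Eli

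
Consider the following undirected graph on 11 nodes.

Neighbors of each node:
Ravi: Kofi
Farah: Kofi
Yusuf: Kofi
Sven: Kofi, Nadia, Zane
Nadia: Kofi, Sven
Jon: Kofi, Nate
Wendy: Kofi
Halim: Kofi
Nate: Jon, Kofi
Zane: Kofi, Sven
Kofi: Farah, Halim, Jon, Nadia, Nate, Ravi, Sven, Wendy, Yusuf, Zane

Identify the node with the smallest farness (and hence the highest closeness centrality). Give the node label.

Farness (sum of distances to all others) for each node — Farah:19, Halim:19, Jon:18, Kofi:10, Nadia:18, Nate:18, Ravi:19, Sven:17, Wendy:19, Yusuf:19, Zane:18.
The smallest farness is 10, for Kofi, so Kofi has the highest closeness.

Kofi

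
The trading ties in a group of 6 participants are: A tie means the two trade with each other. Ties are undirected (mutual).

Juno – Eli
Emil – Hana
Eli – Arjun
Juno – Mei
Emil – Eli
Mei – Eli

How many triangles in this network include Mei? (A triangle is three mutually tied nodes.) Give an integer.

1

Mei's neighbors: Eli and Juno.
Neighbor pairs that are themselves tied: Mei–Eli–Juno. Each forms one triangle with Mei, for 1 in total.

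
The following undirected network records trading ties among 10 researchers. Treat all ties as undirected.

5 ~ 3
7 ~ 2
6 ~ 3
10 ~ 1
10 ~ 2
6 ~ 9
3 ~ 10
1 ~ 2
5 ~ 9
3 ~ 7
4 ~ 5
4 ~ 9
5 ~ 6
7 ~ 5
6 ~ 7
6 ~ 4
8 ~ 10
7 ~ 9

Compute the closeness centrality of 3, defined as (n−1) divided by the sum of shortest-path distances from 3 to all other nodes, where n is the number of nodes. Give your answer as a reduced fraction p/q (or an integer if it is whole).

9/14

Distances from 3: 1:2, 2:2, 4:2, 5:1, 6:1, 7:1, 8:2, 9:2, 10:1. Sum = 14.
n = 10, so closeness = 9/14.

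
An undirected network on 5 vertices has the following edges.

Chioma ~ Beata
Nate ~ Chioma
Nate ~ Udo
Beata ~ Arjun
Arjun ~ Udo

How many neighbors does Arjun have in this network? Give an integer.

2

Arjun is directly tied to Beata and Udo. That is 2 neighbors, so the degree of Arjun is 2.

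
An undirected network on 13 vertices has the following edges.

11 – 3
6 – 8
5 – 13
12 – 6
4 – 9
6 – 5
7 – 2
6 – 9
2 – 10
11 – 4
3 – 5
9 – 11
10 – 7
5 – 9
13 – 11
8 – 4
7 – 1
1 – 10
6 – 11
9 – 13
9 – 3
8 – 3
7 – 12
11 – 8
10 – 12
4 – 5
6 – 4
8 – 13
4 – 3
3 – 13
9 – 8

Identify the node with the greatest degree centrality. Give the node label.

9

Degrees — 1:2, 2:2, 3:6, 4:6, 5:5, 6:6, 7:4, 8:6, 9:7, 10:4, 11:6, 12:3, 13:5.
The maximum is 7, attained only by 9.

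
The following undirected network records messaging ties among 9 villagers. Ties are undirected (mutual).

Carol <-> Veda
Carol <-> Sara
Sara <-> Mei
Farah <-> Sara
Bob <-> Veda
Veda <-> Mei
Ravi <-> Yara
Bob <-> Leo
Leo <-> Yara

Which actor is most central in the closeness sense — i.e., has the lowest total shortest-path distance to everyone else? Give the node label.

Veda

Farness (sum of distances to all others) for each node — Bob:18, Carol:20, Farah:30, Leo:21, Mei:20, Ravi:33, Sara:23, Veda:17, Yara:26.
The smallest farness is 17, for Veda, so Veda has the highest closeness.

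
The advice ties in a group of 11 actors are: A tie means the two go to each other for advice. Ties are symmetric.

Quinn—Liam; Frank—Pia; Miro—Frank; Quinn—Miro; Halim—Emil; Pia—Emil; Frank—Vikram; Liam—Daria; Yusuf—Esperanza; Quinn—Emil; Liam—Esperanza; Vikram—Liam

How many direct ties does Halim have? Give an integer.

Halim is directly tied to Emil. That is 1 neighbor, so the degree of Halim is 1.

1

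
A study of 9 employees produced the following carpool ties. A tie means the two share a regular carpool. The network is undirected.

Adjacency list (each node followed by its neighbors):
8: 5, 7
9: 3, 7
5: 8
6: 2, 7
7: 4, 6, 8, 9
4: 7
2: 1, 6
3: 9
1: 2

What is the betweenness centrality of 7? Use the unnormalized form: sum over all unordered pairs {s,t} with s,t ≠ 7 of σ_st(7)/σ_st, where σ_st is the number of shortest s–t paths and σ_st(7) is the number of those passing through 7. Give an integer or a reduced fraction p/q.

Pairs whose geodesics pass through 7 — 5–4: 1; 5–9: 1; 5–3: 1; 5–2: 1; 5–1: 1; 5–6: 1; 4–9: 1; 4–3: 1; 4–2: 1; 4–8: 1; 4–1: 1; 4–6: 1; 9–2: 1; 9–8: 1 … (+9 more pairs).
All other pairs contribute 0.
Summing the contributions gives betweenness(7) = 23.

23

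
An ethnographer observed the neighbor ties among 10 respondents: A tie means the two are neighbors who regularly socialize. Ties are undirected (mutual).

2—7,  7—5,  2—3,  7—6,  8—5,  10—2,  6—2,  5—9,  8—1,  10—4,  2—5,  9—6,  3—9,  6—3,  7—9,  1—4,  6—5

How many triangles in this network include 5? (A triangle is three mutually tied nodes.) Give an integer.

5's neighbors: 2, 6, 7, 8, and 9.
Neighbor pairs that are themselves tied: 5–2–6; 5–2–7; 5–6–7; 5–6–9; 5–7–9. Each forms one triangle with 5, for 5 in total.

5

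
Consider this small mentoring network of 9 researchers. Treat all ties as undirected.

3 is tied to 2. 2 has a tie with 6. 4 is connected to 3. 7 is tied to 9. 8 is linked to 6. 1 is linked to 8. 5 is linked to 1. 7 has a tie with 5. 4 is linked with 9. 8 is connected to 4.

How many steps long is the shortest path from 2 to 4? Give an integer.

One shortest route is 2 – 3 – 4, which uses 2 edges, and 2 and 4 are not directly tied, so nothing shorter exists. So d(2,4) = 2.

2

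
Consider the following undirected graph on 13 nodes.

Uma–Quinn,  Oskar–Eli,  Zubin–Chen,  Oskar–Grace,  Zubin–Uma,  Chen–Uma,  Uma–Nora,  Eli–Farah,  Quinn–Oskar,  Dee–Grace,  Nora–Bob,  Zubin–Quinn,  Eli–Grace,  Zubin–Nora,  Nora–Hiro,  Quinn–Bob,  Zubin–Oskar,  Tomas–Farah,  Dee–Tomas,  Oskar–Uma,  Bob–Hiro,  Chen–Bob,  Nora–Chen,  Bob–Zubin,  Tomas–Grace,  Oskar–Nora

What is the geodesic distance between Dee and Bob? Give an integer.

4

One shortest route is Dee – Grace – Oskar – Nora – Bob, which uses 4 edges, and at distance 3 from Dee we only reach {Nora, Quinn, Uma, Zubin}, which does not include Bob. So d(Dee,Bob) = 4.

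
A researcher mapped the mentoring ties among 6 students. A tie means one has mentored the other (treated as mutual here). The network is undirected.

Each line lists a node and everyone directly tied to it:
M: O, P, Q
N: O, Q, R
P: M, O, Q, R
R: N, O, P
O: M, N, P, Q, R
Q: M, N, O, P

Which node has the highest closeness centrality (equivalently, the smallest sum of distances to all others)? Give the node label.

O

Farness (sum of distances to all others) for each node — M:7, N:7, O:5, P:6, Q:6, R:7.
The smallest farness is 5, for O, so O has the highest closeness.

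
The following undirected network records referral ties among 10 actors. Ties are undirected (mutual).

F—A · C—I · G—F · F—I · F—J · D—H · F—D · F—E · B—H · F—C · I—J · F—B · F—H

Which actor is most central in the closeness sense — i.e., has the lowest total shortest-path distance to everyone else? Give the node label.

F

Farness (sum of distances to all others) for each node — A:17, B:16, C:16, D:16, E:17, F:9, G:17, H:15, I:15, J:16.
The smallest farness is 9, for F, so F has the highest closeness.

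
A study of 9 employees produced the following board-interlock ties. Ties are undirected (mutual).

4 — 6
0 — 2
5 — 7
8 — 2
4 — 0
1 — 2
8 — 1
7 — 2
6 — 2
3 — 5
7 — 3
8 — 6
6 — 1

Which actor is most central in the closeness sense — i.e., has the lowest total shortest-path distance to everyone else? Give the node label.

2

Farness (sum of distances to all others) for each node — 0:16, 1:15, 2:11, 3:20, 4:19, 5:20, 6:14, 7:14, 8:15.
The smallest farness is 11, for 2, so 2 has the highest closeness.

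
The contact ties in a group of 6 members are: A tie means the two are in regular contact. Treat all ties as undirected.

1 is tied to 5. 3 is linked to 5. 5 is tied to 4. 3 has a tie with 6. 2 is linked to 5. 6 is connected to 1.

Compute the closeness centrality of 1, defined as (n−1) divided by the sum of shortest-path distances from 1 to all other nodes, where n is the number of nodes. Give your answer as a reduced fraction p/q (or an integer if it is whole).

5/8

Distances from 1: 2:2, 3:2, 4:2, 5:1, 6:1. Sum = 8.
n = 6, so closeness = 5/8.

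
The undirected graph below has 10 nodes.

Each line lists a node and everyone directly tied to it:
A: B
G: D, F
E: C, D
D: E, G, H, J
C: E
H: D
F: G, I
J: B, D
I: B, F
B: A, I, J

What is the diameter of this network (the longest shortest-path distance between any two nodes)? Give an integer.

Eccentricity of each node (its greatest distance to any other): A:5, B:4, C:5, D:3, E:4, F:4, G:4, H:4, I:5, J:3.
The maximum eccentricity is 5, realized for instance by the pair C–I via C – E – D – J – B – I. So the diameter is 5.

5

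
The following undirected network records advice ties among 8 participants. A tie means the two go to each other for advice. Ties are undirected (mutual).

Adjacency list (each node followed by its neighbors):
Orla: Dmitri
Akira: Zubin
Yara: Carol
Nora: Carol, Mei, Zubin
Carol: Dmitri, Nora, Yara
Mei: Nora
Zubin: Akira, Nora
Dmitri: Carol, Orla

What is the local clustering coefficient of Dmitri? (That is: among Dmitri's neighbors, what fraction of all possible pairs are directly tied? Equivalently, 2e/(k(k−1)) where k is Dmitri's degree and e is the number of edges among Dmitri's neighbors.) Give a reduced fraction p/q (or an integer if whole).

0

Dmitri's neighbors: Carol and Orla (k = 2).
Possible neighbor pairs: C(2,2) = 1. Edges among them: none → e = 0.
Clustering(Dmitri) = 0/1.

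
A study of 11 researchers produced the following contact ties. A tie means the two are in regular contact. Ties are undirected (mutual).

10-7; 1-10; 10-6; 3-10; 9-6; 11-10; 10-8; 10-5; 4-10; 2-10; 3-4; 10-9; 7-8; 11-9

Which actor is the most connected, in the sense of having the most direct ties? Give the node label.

10

Degrees — 1:1, 2:1, 3:2, 4:2, 5:1, 6:2, 7:2, 8:2, 9:3, 10:10, 11:2.
The maximum is 10, attained only by 10.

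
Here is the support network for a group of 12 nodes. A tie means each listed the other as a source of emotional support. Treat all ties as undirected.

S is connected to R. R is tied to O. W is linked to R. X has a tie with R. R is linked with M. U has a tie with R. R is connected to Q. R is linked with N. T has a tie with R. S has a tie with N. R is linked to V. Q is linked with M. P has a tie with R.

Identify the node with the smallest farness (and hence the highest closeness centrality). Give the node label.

Farness (sum of distances to all others) for each node — M:20, N:20, O:21, P:21, Q:20, R:11, S:20, T:21, U:21, V:21, W:21, X:21.
The smallest farness is 11, for R, so R has the highest closeness.

R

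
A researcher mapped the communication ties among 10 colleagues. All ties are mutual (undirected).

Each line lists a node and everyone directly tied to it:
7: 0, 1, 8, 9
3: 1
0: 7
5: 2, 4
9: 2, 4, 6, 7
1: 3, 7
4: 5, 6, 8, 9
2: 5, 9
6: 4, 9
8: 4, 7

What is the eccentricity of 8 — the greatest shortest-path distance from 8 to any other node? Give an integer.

3

Distances from 8: 0:2, 1:2, 2:3, 3:3, 4:1, 5:2, 6:2, 7:1, 9:2.
The largest is 3 (to 2 and 3), so the eccentricity of 8 is 3.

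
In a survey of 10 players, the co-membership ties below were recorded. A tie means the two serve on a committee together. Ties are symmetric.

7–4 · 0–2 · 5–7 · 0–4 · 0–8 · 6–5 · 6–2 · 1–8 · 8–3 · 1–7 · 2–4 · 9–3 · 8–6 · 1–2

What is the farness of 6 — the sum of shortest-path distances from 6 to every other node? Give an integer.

Distances from 6: 0:2, 1:2, 2:1, 3:2, 4:2, 5:1, 7:2, 8:1, 9:3.
Sum = 2 + 2 + 1 + 2 + 2 + 1 + 2 + 1 + 3 = 16.

16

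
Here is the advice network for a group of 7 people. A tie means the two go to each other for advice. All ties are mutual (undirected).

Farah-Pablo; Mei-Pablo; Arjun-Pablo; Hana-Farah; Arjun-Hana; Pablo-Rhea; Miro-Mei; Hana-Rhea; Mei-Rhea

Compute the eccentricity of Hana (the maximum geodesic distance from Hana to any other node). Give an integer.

Distances from Hana: Arjun:1, Farah:1, Mei:2, Miro:3, Pablo:2, Rhea:1.
The largest is 3 (to Miro), so the eccentricity of Hana is 3.

3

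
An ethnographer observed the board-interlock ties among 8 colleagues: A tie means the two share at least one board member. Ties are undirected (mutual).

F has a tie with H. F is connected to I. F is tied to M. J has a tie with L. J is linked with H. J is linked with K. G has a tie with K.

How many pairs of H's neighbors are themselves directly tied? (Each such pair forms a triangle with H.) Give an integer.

H's neighbors are F and J, but none of them are tied to each other, so no triangle contains H.

0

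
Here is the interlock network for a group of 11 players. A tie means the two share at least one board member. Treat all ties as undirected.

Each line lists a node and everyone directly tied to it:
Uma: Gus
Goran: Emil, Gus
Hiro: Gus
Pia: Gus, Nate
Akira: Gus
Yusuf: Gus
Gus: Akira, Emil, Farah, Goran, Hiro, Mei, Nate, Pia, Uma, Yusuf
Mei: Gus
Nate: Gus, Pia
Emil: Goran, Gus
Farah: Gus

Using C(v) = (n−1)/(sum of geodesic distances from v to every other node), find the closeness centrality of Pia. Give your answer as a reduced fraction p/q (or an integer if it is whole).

Distances from Pia: Akira:2, Emil:2, Farah:2, Goran:2, Gus:1, Hiro:2, Mei:2, Nate:1, Uma:2, Yusuf:2. Sum = 18.
n = 11, so closeness = 10/18 = 5/9.

5/9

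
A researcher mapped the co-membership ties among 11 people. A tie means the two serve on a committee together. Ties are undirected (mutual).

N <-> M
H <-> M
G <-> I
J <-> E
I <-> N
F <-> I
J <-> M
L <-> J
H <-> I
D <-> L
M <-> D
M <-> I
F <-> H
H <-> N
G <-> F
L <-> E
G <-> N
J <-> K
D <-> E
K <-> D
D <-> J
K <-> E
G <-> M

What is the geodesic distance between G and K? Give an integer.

One shortest route is G – M – D – K, which uses 3 edges, and at distance 2 from G we only reach {D, H, J}, which does not include K. So d(G,K) = 3.

3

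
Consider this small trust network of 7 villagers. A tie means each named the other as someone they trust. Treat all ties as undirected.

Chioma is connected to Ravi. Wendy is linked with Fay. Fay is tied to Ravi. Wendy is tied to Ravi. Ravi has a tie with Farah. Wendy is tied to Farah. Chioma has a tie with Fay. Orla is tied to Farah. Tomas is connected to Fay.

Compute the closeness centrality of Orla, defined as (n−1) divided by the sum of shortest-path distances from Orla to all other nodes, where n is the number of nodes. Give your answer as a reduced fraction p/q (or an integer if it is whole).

Distances from Orla: Chioma:3, Farah:1, Fay:3, Ravi:2, Tomas:4, Wendy:2. Sum = 15.
n = 7, so closeness = 6/15 = 2/5.

2/5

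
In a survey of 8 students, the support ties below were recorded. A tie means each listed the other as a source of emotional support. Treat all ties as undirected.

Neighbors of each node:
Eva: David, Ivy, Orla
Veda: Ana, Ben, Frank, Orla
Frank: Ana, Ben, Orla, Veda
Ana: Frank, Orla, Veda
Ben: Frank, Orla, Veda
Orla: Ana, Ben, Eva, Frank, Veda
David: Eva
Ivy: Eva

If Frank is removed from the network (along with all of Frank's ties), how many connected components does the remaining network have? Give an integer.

1

Frank's neighbors (Ana, Ben, Orla, and Veda) remain reachable from one another through other ties, so the rest of the network stays in one piece.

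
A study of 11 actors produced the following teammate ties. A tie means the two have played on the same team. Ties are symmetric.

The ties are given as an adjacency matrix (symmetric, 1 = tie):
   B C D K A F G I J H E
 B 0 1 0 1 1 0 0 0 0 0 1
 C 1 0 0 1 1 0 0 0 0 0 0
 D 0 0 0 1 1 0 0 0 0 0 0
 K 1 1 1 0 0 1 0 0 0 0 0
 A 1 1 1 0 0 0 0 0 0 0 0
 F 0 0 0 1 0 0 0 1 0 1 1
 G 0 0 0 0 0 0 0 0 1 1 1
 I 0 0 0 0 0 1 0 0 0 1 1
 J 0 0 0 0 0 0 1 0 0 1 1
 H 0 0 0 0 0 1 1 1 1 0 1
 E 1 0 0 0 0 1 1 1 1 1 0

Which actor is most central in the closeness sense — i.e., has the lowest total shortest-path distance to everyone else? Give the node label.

Farness (sum of distances to all others) for each node — A:22, B:16, C:21, D:25, E:15, F:17, G:22, H:18, I:20, J:22, K:18.
The smallest farness is 15, for E, so E has the highest closeness.

E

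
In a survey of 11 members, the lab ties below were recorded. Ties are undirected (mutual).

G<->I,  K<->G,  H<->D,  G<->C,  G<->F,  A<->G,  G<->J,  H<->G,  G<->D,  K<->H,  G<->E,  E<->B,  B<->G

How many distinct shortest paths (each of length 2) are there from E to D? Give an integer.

The shortest distance is 2, and the only length-2 path is E–G–D. So there is exactly 1 shortest path.

1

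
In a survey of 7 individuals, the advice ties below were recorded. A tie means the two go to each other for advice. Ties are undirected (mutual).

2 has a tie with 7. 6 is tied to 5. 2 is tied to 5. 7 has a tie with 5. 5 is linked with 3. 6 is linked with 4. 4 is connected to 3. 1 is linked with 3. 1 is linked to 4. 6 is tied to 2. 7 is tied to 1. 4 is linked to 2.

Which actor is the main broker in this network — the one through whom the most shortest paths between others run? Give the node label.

4

Unnormalized betweenness of each node: 1:1, 2:4/3, 3:5/6, 4:5/2, 5:2, 6:1/3, 7:1.
4 has the largest value, 5/2, making it the main broker — the node through which the most shortest paths run.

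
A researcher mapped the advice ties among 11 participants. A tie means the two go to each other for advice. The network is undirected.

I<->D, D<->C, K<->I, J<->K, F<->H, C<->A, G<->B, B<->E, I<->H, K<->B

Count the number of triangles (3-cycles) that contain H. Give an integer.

0

H's neighbors are F and I, but none of them are tied to each other, so no triangle contains H.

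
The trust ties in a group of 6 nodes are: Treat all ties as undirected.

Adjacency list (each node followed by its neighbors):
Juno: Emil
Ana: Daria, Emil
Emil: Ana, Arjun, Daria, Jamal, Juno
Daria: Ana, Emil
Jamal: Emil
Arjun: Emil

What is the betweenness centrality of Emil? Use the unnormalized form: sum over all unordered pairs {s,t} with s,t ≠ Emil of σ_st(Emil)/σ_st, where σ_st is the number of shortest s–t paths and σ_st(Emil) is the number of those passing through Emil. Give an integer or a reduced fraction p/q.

Pairs whose geodesics pass through Emil — Daria–Jamal: 1; Daria–Juno: 1; Daria–Arjun: 1; Jamal–Ana: 1; Jamal–Juno: 1; Jamal–Arjun: 1; Ana–Juno: 1; Ana–Arjun: 1; Juno–Arjun: 1.
All other pairs contribute 0.
Summing the contributions gives betweenness(Emil) = 9.

9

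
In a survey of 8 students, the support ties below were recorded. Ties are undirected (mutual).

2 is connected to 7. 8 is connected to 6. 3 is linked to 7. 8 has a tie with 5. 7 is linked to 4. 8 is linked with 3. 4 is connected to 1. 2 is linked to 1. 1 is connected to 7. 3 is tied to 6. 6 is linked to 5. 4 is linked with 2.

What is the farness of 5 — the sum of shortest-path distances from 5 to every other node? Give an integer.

19

Distances from 5: 1:4, 2:4, 3:2, 4:4, 6:1, 7:3, 8:1.
Sum = 4 + 4 + 2 + 4 + 1 + 3 + 1 = 19.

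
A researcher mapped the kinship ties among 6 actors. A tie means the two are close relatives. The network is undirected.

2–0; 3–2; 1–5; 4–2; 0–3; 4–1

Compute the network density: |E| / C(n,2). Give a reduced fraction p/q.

2/5

There are 6 edges and 6 nodes, so the maximum possible is C(6,2) = 15.
Density = 6/15 = 2/5.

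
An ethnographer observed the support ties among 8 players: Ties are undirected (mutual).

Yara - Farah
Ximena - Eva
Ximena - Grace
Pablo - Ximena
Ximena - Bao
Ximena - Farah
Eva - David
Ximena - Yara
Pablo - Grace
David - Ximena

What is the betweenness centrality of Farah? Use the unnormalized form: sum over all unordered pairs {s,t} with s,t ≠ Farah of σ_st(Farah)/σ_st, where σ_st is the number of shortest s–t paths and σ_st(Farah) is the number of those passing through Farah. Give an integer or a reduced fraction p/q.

0

No shortest path between any pair of other nodes passes through Farah.
Summing the contributions gives betweenness(Farah) = 0.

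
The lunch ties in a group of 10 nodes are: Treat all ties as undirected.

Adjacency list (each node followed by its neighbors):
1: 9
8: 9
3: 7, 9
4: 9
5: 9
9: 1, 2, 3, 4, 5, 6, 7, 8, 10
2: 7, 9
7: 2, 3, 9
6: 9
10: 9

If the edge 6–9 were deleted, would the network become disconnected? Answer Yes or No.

Without the 6–9 edge there is no alternate route between 6 and 9, so the network disconnects. It is a bridge.

Yes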